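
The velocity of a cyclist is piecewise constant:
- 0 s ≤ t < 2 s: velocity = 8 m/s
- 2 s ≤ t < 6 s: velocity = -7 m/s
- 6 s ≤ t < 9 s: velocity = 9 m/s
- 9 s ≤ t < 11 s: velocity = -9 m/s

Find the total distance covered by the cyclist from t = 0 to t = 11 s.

Total distance travelled is ∫|v| dt — sum the magnitudes of each area piece.
0–2 s: |8| × 2 = 16 m
2–6 s: |-7| × 4 = 28 m
6–9 s: |9| × 3 = 27 m
9–11 s: |-9| × 2 = 18 m
Total distance = 89 m

89 m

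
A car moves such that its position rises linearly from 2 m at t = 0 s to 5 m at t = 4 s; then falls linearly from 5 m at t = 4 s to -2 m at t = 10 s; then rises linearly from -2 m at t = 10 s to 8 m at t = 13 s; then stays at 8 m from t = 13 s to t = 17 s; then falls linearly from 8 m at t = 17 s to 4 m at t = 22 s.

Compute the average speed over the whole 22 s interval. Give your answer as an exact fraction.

Average speed = (total path length)/(elapsed time); on a piecewise-linear x-t graph the path length is Σ|Δx|.
0–4 s: |Δx| = |5 − 2| = 3 m
4–10 s: |Δx| = |-2 − 5| = 7 m
10–13 s: |Δx| = |8 − -2| = 10 m
13–17 s: |Δx| = |8 − 8| = 0 m
17–22 s: |Δx| = |4 − 8| = 4 m
Total path = 24 m; average speed = 24/22 = 12/11 m/s.

12/11 m/s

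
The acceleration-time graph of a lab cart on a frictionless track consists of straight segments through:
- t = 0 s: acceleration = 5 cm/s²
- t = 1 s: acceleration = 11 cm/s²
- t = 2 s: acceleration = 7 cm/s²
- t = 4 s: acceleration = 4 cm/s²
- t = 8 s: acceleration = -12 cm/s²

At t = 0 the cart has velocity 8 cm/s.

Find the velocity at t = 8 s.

20 cm/s

Δv equals the area under the a-t graph; then v = v₀ + Δv.
0–1 s: ½(5 + 11)(1) = 8 cm/s
1–2 s: ½(11 + 7)(1) = 9 cm/s
2–4 s: ½(7 + 4)(2) = 11 cm/s
4–8 s: ½(4 + -12)(4) = -16 cm/s
Δv = 12 cm/s, so v(8) = 8 + (12) = 20 cm/s.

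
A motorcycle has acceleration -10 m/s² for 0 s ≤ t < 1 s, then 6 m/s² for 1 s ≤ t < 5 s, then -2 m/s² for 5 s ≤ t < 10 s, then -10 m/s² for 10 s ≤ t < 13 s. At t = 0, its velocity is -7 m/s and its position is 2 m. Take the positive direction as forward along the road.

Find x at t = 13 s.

-74 m

On each constant-a segment, Δv = aΔt and Δx = v₀Δt + ½aΔt²; chain segment to segment.
0–1 s: v starts -7 m/s; Δx = -7·1 + ½·-10·1² = -12 m; v ends -17 m/s.
1–5 s: v starts -17 m/s; Δx = -17·4 + ½·6·4² = -20 m; v ends 7 m/s.
5–10 s: v starts 7 m/s; Δx = 7·5 + ½·-2·5² = 10 m; v ends -3 m/s.
10–13 s: v starts -3 m/s; Δx = -3·3 + ½·-10·3² = -54 m; v ends -33 m/s.
x(13) = 2 + Σ Δx = -74 m.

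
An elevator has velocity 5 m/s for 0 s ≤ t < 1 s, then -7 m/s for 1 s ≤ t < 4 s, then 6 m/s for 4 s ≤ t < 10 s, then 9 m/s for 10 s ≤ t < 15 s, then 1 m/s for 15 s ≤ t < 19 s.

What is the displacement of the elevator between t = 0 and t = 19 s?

Net displacement equals the area under the velocity-time graph (areas below the axis count negative).
0–1 s: 5 × 1 = 5 m
1–4 s: -7 × 3 = -21 m
4–10 s: 6 × 6 = 36 m
10–15 s: 9 × 5 = 45 m
15–19 s: 1 × 4 = 4 m
Net displacement = 69 m

69 m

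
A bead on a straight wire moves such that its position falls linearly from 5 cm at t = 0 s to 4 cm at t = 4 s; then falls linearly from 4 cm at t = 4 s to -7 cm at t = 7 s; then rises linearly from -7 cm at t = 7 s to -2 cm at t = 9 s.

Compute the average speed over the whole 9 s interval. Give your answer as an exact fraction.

Average speed = (total path length)/(elapsed time); on a piecewise-linear x-t graph the path length is Σ|Δx|.
0–4 s: |Δx| = |4 − 5| = 1 cm
4–7 s: |Δx| = |-7 − 4| = 11 cm
7–9 s: |Δx| = |-2 − -7| = 5 cm
Total path = 17 cm; average speed = 17/9 = 17/9 cm/s.

17/9 cm/s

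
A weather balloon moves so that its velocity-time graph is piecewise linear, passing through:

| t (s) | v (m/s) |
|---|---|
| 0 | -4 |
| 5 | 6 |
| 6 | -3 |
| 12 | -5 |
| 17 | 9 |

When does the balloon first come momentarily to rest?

t = 2 s

v changes sign on 0–5 s (from -4 to 6); the graph is linear there, so v = 0 at t = 0 + (4)·(5 − 0)/(6 − -4) = 2 s.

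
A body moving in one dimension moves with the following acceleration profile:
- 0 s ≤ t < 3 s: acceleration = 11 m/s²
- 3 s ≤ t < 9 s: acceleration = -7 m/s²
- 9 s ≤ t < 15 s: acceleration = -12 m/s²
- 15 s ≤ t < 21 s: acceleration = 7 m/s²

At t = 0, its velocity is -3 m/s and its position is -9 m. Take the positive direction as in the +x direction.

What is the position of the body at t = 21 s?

On each constant-a segment, Δv = aΔt and Δx = v₀Δt + ½aΔt²; chain segment to segment.
0–3 s: v starts -3 m/s; Δx = -3·3 + ½·11·3² = 40.5 m; v ends 30 m/s.
3–9 s: v starts 30 m/s; Δx = 30·6 + ½·-7·6² = 54 m; v ends -12 m/s.
9–15 s: v starts -12 m/s; Δx = -12·6 + ½·-12·6² = -288 m; v ends -84 m/s.
15–21 s: v starts -84 m/s; Δx = -84·6 + ½·7·6² = -378 m; v ends -42 m/s.
x(21) = -9 + Σ Δx = -580.5 m.

-580.5 m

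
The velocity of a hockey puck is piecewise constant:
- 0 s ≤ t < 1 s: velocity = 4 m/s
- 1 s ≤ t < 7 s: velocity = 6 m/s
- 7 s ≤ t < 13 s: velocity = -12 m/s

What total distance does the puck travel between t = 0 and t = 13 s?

112 m

Total distance travelled is ∫|v| dt — sum the magnitudes of each area piece.
0–1 s: |4| × 1 = 4 m
1–7 s: |6| × 6 = 36 m
7–13 s: |-12| × 6 = 72 m
Total distance = 112 m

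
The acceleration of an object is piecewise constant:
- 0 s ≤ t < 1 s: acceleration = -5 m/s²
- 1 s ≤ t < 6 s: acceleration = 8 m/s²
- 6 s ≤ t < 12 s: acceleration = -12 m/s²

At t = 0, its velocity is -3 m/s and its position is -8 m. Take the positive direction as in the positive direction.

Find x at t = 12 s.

On each constant-a segment, Δv = aΔt and Δx = v₀Δt + ½aΔt²; chain segment to segment.
0–1 s: v starts -3 m/s; Δx = -3·1 + ½·-5·1² = -5.5 m; v ends -8 m/s.
1–6 s: v starts -8 m/s; Δx = -8·5 + ½·8·5² = 60 m; v ends 32 m/s.
6–12 s: v starts 32 m/s; Δx = 32·6 + ½·-12·6² = -24 m; v ends -40 m/s.
x(12) = -8 + Σ Δx = 22.5 m.

22.5 m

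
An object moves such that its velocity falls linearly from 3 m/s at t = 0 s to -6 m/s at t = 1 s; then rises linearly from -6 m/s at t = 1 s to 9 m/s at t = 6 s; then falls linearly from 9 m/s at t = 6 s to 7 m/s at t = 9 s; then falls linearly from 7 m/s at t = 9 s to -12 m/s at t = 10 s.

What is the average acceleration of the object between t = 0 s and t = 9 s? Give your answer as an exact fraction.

4/9 m/s²

Average acceleration = Δv/Δt = (7 − 3)/(9 − 0) = 4/9 m/s².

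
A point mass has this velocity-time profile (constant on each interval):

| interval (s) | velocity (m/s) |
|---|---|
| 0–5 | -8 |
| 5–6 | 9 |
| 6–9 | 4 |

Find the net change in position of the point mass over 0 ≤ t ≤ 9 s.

Net displacement equals the area under the velocity-time graph (areas below the axis count negative).
0–5 s: -8 × 5 = -40 m
5–6 s: 9 × 1 = 9 m
6–9 s: 4 × 3 = 12 m
Net displacement = -19 m

-19 m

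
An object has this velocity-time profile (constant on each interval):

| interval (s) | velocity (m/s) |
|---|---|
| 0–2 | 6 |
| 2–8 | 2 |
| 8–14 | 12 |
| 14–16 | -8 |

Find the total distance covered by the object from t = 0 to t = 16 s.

Total distance travelled is ∫|v| dt — sum the magnitudes of each area piece.
0–2 s: |6| × 2 = 12 m
2–8 s: |2| × 6 = 12 m
8–14 s: |12| × 6 = 72 m
14–16 s: |-8| × 2 = 16 m
Total distance = 112 m

112 m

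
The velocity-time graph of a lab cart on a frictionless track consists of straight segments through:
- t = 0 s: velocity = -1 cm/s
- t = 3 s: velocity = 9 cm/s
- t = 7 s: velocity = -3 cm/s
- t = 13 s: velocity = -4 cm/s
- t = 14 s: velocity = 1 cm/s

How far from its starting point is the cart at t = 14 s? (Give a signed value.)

1.5 cm

Displacement is the signed area under the v-t curve.
0–3 s: ½(-1 + 9)(3) = 12 cm
3–7 s: ½(9 + -3)(4) = 12 cm
7–13 s: ½(-3 + -4)(6) = -21 cm
13–14 s: ½(-4 + 1)(1) = -1.5 cm
Net displacement = 1.5 cm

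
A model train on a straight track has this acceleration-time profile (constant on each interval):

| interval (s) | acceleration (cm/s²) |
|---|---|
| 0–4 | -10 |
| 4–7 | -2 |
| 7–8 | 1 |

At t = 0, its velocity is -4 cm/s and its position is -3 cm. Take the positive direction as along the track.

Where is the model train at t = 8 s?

-289.5 cm

On each constant-a segment, Δv = aΔt and Δx = v₀Δt + ½aΔt²; chain segment to segment.
0–4 s: v starts -4 cm/s; Δx = -4·4 + ½·-10·4² = -96 cm; v ends -44 cm/s.
4–7 s: v starts -44 cm/s; Δx = -44·3 + ½·-2·3² = -141 cm; v ends -50 cm/s.
7–8 s: v starts -50 cm/s; Δx = -50·1 + ½·1·1² = -49.5 cm; v ends -49 cm/s.
x(8) = -3 + Σ Δx = -289.5 cm.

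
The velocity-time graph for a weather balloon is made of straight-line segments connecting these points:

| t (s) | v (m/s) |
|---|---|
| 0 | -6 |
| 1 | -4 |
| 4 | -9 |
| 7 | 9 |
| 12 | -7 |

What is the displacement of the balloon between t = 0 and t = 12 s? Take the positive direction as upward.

Displacement is the signed area under the v-t curve.
0–1 s: ½(-6 + -4)(1) = -5 m
1–4 s: ½(-4 + -9)(3) = -19.5 m
4–7 s: ½(-9 + 9)(3) = 0 m
7–12 s: ½(9 + -7)(5) = 5 m
Net displacement = -19.5 m

-19.5 m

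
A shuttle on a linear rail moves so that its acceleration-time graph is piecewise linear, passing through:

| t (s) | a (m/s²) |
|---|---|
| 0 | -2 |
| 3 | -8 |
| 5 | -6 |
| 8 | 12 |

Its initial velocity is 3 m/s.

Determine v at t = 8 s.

Δv equals the area under the a-t graph; then v = v₀ + Δv.
0–3 s: ½(-2 + -8)(3) = -15 m/s
3–5 s: ½(-8 + -6)(2) = -14 m/s
5–8 s: ½(-6 + 12)(3) = 9 m/s
Δv = -20 m/s, so v(8) = 3 + (-20) = -17 m/s.

-17 m/s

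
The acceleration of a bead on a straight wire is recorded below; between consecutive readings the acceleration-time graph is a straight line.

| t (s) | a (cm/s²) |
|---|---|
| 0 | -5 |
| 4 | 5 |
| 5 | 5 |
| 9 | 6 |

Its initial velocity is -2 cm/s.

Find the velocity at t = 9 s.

25 cm/s

Δv equals the area under the a-t graph; then v = v₀ + Δv.
0–4 s: ½(-5 + 5)(4) = 0 cm/s
4–5 s: 5 × 1 = 5 cm/s
5–9 s: ½(5 + 6)(4) = 22 cm/s
Δv = 27 cm/s, so v(9) = -2 + (27) = 25 cm/s.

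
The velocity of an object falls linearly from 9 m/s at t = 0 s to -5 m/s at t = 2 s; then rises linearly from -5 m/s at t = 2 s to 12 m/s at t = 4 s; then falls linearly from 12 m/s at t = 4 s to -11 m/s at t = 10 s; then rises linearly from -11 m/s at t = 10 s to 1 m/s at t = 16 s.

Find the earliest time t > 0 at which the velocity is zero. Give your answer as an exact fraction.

t = 9/7 s

v changes sign on 0–2 s (from 9 to -5); the graph is linear there, so v = 0 at t = 0 + (-9)·(2 − 0)/(-5 − 9) = 9/7 s.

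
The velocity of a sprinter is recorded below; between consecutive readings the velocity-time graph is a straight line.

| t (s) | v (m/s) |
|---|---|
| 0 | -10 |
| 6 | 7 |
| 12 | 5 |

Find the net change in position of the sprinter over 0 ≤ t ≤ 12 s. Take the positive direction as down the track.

Net displacement equals the area under the velocity-time graph (areas below the axis count negative).
0–6 s: ½(-10 + 7)(6) = -9 m
6–12 s: ½(7 + 5)(6) = 36 m
Net displacement = 27 m

27 m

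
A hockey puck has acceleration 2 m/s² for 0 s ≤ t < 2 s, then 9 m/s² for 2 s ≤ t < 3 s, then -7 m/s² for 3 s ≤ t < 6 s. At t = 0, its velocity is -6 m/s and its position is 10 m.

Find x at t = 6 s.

-6 m

On each constant-a segment, Δv = aΔt and Δx = v₀Δt + ½aΔt²; chain segment to segment.
0–2 s: v starts -6 m/s; Δx = -6·2 + ½·2·2² = -8 m; v ends -2 m/s.
2–3 s: v starts -2 m/s; Δx = -2·1 + ½·9·1² = 2.5 m; v ends 7 m/s.
3–6 s: v starts 7 m/s; Δx = 7·3 + ½·-7·3² = -10.5 m; v ends -14 m/s.
x(6) = 10 + Σ Δx = -6 m.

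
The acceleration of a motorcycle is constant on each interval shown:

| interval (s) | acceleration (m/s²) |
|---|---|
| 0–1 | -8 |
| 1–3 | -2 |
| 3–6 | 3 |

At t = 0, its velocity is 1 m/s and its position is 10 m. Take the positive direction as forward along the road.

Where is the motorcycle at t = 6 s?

-30.5 m

On each constant-a segment, Δv = aΔt and Δx = v₀Δt + ½aΔt²; chain segment to segment.
0–1 s: v starts 1 m/s; Δx = 1·1 + ½·-8·1² = -3 m; v ends -7 m/s.
1–3 s: v starts -7 m/s; Δx = -7·2 + ½·-2·2² = -18 m; v ends -11 m/s.
3–6 s: v starts -11 m/s; Δx = -11·3 + ½·3·3² = -19.5 m; v ends -2 m/s.
x(6) = 10 + Σ Δx = -30.5 m.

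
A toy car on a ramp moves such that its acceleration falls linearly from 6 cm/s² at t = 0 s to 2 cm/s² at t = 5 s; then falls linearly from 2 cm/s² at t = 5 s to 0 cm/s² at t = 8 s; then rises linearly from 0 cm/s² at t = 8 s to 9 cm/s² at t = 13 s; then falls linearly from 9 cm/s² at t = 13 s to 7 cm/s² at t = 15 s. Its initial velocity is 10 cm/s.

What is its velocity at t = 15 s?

71.5 cm/s

Δv equals the area under the a-t graph; then v = v₀ + Δv.
0–5 s: ½(6 + 2)(5) = 20 cm/s
5–8 s: ½(2 + 0)(3) = 3 cm/s
8–13 s: ½(0 + 9)(5) = 22.5 cm/s
13–15 s: ½(9 + 7)(2) = 16 cm/s
Δv = 61.5 cm/s, so v(15) = 10 + (61.5) = 71.5 cm/s.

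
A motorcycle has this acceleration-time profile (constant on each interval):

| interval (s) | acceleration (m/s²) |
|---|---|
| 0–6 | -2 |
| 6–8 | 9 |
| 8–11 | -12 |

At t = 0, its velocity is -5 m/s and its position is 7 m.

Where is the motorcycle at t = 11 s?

-126 m

On each constant-a segment, Δv = aΔt and Δx = v₀Δt + ½aΔt²; chain segment to segment.
0–6 s: v starts -5 m/s; Δx = -5·6 + ½·-2·6² = -66 m; v ends -17 m/s.
6–8 s: v starts -17 m/s; Δx = -17·2 + ½·9·2² = -16 m; v ends 1 m/s.
8–11 s: v starts 1 m/s; Δx = 1·3 + ½·-12·3² = -51 m; v ends -35 m/s.
x(11) = 7 + Σ Δx = -126 m.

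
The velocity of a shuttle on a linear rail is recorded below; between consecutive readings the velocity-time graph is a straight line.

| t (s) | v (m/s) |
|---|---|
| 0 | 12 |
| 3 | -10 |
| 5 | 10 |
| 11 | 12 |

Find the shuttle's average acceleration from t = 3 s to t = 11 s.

2.75 m/s²

Average acceleration = Δv/Δt = (12 − -10)/(11 − 3) = 2.75 m/s².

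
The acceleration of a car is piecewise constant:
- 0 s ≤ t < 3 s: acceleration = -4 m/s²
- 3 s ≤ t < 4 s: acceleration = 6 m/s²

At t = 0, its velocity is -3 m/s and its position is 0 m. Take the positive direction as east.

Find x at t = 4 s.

-39 m

On each constant-a segment, Δv = aΔt and Δx = v₀Δt + ½aΔt²; chain segment to segment.
0–3 s: v starts -3 m/s; Δx = -3·3 + ½·-4·3² = -27 m; v ends -15 m/s.
3–4 s: v starts -15 m/s; Δx = -15·1 + ½·6·1² = -12 m; v ends -9 m/s.
x(4) = 0 + Σ Δx = -39 m.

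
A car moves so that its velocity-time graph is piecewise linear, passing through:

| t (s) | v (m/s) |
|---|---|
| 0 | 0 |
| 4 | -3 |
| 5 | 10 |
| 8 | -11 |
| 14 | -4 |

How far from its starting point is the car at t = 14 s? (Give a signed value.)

-49 m

Displacement is the signed area under the v-t curve.
0–4 s: ½(0 + -3)(4) = -6 m
4–5 s: ½(-3 + 10)(1) = 3.5 m
5–8 s: ½(10 + -11)(3) = -1.5 m
8–14 s: ½(-11 + -4)(6) = -45 m
Net displacement = -49 m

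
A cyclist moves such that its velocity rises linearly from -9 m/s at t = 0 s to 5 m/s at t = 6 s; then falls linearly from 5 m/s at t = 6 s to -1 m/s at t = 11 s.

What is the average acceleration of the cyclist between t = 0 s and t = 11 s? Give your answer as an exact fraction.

8/11 m/s²

Average acceleration = Δv/Δt = (-1 − -9)/(11 − 0) = 8/11 m/s².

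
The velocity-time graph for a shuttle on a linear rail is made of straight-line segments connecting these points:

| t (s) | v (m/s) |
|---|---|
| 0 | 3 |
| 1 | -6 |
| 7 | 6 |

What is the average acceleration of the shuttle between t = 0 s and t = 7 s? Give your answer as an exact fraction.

Average acceleration = Δv/Δt = (6 − 3)/(7 − 0) = 3/7 m/s².

3/7 m/s²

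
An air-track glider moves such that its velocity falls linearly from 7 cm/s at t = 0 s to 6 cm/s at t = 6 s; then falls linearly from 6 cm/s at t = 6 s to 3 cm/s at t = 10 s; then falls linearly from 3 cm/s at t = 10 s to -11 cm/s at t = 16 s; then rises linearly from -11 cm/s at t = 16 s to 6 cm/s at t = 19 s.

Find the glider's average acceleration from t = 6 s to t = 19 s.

Average acceleration = Δv/Δt = (6 − 6)/(19 − 6) = 0 cm/s².

0 cm/s²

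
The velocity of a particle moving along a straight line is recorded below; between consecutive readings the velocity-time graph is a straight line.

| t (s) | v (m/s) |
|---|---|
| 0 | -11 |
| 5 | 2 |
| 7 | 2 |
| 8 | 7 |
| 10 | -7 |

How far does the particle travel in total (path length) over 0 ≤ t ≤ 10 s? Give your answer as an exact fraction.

514/13 m

Total distance travelled is ∫|v| dt — sum the magnitudes of each area piece.
0–5 s: v = 0 at t = 55/13 s; triangle areas 605/26 + 10/13 = 625/26 m
5–7 s: |2| × 2 = 4 m
7–8 s: |½(2 + 7)(1)| = 4.5 m
8–10 s: v = 0 at t = 9 s; triangle areas 3.5 + 3.5 = 7 m
Total distance = 514/13 m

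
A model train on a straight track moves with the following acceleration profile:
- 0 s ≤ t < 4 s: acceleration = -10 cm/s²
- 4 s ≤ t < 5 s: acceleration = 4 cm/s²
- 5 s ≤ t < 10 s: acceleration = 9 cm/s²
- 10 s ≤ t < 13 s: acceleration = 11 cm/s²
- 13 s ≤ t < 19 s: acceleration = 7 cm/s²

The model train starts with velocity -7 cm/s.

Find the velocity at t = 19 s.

Δv equals the area under the a-t graph; then v = v₀ + Δv.
0–4 s: -10 × 4 = -40 cm/s
4–5 s: 4 × 1 = 4 cm/s
5–10 s: 9 × 5 = 45 cm/s
10–13 s: 11 × 3 = 33 cm/s
13–19 s: 7 × 6 = 42 cm/s
Δv = 84 cm/s, so v(19) = -7 + (84) = 77 cm/s.

77 cm/s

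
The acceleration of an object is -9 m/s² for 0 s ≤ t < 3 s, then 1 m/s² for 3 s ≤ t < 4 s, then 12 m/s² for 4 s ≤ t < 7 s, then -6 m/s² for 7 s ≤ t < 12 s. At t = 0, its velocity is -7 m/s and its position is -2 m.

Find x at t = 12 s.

-202 m

On each constant-a segment, Δv = aΔt and Δx = v₀Δt + ½aΔt²; chain segment to segment.
0–3 s: v starts -7 m/s; Δx = -7·3 + ½·-9·3² = -61.5 m; v ends -34 m/s.
3–4 s: v starts -34 m/s; Δx = -34·1 + ½·1·1² = -33.5 m; v ends -33 m/s.
4–7 s: v starts -33 m/s; Δx = -33·3 + ½·12·3² = -45 m; v ends 3 m/s.
7–12 s: v starts 3 m/s; Δx = 3·5 + ½·-6·5² = -60 m; v ends -27 m/s.
x(12) = -2 + Σ Δx = -202 m.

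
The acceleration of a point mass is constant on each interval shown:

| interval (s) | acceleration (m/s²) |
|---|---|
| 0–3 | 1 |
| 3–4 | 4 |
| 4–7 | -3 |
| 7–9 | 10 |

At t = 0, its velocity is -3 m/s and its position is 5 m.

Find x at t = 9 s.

11 m

On each constant-a segment, Δv = aΔt and Δx = v₀Δt + ½aΔt²; chain segment to segment.
0–3 s: v starts -3 m/s; Δx = -3·3 + ½·1·3² = -4.5 m; v ends 0 m/s.
3–4 s: v starts 0 m/s; Δx = 0·1 + ½·4·1² = 2 m; v ends 4 m/s.
4–7 s: v starts 4 m/s; Δx = 4·3 + ½·-3·3² = -1.5 m; v ends -5 m/s.
7–9 s: v starts -5 m/s; Δx = -5·2 + ½·10·2² = 10 m; v ends 15 m/s.
x(9) = 5 + Σ Δx = 11 m.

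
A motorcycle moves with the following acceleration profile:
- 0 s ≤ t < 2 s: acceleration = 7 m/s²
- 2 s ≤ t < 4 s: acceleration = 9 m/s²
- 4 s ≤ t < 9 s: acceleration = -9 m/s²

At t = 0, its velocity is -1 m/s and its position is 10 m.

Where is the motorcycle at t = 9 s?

On each constant-a segment, Δv = aΔt and Δx = v₀Δt + ½aΔt²; chain segment to segment.
0–2 s: v starts -1 m/s; Δx = -1·2 + ½·7·2² = 12 m; v ends 13 m/s.
2–4 s: v starts 13 m/s; Δx = 13·2 + ½·9·2² = 44 m; v ends 31 m/s.
4–9 s: v starts 31 m/s; Δx = 31·5 + ½·-9·5² = 42.5 m; v ends -14 m/s.
x(9) = 10 + Σ Δx = 108.5 m.

108.5 m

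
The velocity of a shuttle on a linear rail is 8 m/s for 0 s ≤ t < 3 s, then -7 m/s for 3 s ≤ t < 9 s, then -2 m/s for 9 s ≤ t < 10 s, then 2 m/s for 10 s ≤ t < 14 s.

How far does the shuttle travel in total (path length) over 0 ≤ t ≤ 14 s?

76 m

Distance (not displacement) is the total path length: add the absolute areas under v-t.
0–3 s: |8| × 3 = 24 m
3–9 s: |-7| × 6 = 42 m
9–10 s: |-2| × 1 = 2 m
10–14 s: |2| × 4 = 8 m
Total distance = 76 m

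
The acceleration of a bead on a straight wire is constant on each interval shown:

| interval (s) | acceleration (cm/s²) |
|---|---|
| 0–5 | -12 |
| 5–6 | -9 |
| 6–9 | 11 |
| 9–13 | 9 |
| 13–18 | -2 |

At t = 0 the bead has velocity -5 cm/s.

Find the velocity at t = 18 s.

Δv equals the area under the a-t graph; then v = v₀ + Δv.
0–5 s: -12 × 5 = -60 cm/s
5–6 s: -9 × 1 = -9 cm/s
6–9 s: 11 × 3 = 33 cm/s
9–13 s: 9 × 4 = 36 cm/s
13–18 s: -2 × 5 = -10 cm/s
Δv = -10 cm/s, so v(18) = -5 + (-10) = -15 cm/s.

-15 cm/s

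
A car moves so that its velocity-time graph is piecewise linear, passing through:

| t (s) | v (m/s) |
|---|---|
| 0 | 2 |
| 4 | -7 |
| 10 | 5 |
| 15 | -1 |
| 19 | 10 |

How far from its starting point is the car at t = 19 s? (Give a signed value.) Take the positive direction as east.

Net displacement equals the area under the velocity-time graph (areas below the axis count negative).
0–4 s: ½(2 + -7)(4) = -10 m
4–10 s: ½(-7 + 5)(6) = -6 m
10–15 s: ½(5 + -1)(5) = 10 m
15–19 s: ½(-1 + 10)(4) = 18 m
Net displacement = 12 m

12 m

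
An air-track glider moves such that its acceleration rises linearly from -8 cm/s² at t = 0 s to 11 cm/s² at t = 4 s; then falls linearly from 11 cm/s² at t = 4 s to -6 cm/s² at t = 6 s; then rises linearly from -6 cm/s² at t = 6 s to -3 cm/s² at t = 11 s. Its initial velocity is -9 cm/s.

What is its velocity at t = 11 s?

-20.5 cm/s

Δv equals the area under the a-t graph; then v = v₀ + Δv.
0–4 s: ½(-8 + 11)(4) = 6 cm/s
4–6 s: ½(11 + -6)(2) = 5 cm/s
6–11 s: ½(-6 + -3)(5) = -22.5 cm/s
Δv = -11.5 cm/s, so v(11) = -9 + (-11.5) = -20.5 cm/s.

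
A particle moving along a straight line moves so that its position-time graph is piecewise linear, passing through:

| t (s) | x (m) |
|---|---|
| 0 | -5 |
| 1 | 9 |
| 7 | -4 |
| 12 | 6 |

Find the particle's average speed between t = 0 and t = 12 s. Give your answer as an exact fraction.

37/12 m/s

Average speed = (total path length)/(elapsed time); on a piecewise-linear x-t graph the path length is Σ|Δx|.
0–1 s: |Δx| = |9 − -5| = 14 m
1–7 s: |Δx| = |-4 − 9| = 13 m
7–12 s: |Δx| = |6 − -4| = 10 m
Total path = 37 m; average speed = 37/12 = 37/12 m/s.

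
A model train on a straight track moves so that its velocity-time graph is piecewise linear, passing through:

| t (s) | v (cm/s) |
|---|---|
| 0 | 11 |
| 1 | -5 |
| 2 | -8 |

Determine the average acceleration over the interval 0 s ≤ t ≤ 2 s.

-9.5 cm/s²

Average acceleration = Δv/Δt = (-8 − 11)/(2 − 0) = -9.5 cm/s².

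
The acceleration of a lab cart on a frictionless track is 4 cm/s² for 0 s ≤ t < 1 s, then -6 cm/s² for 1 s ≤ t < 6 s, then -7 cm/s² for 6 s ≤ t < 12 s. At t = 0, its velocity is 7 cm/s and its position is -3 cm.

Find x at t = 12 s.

-254 cm

On each constant-a segment, Δv = aΔt and Δx = v₀Δt + ½aΔt²; chain segment to segment.
0–1 s: v starts 7 cm/s; Δx = 7·1 + ½·4·1² = 9 cm; v ends 11 cm/s.
1–6 s: v starts 11 cm/s; Δx = 11·5 + ½·-6·5² = -20 cm; v ends -19 cm/s.
6–12 s: v starts -19 cm/s; Δx = -19·6 + ½·-7·6² = -240 cm; v ends -61 cm/s.
x(12) = -3 + Σ Δx = -254 cm.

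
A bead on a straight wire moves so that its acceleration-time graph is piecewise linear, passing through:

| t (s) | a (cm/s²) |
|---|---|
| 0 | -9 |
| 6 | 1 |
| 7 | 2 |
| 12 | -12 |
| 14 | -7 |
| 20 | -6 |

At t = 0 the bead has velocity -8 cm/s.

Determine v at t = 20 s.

-113.5 cm/s

Δv equals the area under the a-t graph; then v = v₀ + Δv.
0–6 s: ½(-9 + 1)(6) = -24 cm/s
6–7 s: ½(1 + 2)(1) = 1.5 cm/s
7–12 s: ½(2 + -12)(5) = -25 cm/s
12–14 s: ½(-12 + -7)(2) = -19 cm/s
14–20 s: ½(-7 + -6)(6) = -39 cm/s
Δv = -105.5 cm/s, so v(20) = -8 + (-105.5) = -113.5 cm/s.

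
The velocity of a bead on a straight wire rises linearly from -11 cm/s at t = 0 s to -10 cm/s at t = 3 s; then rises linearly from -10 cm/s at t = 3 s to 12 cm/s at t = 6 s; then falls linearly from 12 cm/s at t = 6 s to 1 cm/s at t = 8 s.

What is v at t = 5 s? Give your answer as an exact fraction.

On 3–6 s the graph is linear from -10 to 12 cm/s: v(5) = -10 + (12 − -10)·(5 − 3)/(6 − 3) = 14/3 cm/s.

14/3 cm/s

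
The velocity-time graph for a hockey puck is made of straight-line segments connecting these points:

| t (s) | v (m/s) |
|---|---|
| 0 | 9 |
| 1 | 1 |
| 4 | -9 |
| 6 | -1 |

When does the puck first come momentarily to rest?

t = 1.3 s

v changes sign on 1–4 s (from 1 to -9); the graph is linear there, so v = 0 at t = 1 + (-1)·(4 − 1)/(-9 − 1) = 1.3 s.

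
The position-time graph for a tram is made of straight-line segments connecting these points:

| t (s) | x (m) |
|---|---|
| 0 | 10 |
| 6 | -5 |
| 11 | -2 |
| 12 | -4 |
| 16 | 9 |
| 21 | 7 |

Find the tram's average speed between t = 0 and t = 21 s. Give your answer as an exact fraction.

5/3 m/s

Average speed = (total path length)/(elapsed time); on a piecewise-linear x-t graph the path length is Σ|Δx|.
0–6 s: |Δx| = |-5 − 10| = 15 m
6–11 s: |Δx| = |-2 − -5| = 3 m
11–12 s: |Δx| = |-4 − -2| = 2 m
12–16 s: |Δx| = |9 − -4| = 13 m
16–21 s: |Δx| = |7 − 9| = 2 m
Total path = 35 m; average speed = 35/21 = 5/3 m/s.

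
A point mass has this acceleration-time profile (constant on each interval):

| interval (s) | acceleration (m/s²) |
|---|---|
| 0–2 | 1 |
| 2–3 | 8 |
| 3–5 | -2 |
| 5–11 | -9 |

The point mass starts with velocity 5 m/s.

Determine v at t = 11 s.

Δv equals the area under the a-t graph; then v = v₀ + Δv.
0–2 s: 1 × 2 = 2 m/s
2–3 s: 8 × 1 = 8 m/s
3–5 s: -2 × 2 = -4 m/s
5–11 s: -9 × 6 = -54 m/s
Δv = -48 m/s, so v(11) = 5 + (-48) = -43 m/s.

-43 m/s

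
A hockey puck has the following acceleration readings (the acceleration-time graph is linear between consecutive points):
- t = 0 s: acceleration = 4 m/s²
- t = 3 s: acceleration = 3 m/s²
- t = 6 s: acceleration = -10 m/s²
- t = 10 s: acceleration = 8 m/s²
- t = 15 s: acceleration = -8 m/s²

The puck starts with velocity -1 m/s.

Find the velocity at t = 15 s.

-5 m/s

Δv equals the area under the a-t graph; then v = v₀ + Δv.
0–3 s: ½(4 + 3)(3) = 10.5 m/s
3–6 s: ½(3 + -10)(3) = -10.5 m/s
6–10 s: ½(-10 + 8)(4) = -4 m/s
10–15 s: ½(8 + -8)(5) = 0 m/s
Δv = -4 m/s, so v(15) = -1 + (-4) = -5 m/s.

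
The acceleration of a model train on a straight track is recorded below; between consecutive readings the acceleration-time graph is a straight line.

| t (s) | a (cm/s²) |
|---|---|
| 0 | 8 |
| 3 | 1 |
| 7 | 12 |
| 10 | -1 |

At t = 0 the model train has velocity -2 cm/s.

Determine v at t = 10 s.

Δv equals the area under the a-t graph; then v = v₀ + Δv.
0–3 s: ½(8 + 1)(3) = 13.5 cm/s
3–7 s: ½(1 + 12)(4) = 26 cm/s
7–10 s: ½(12 + -1)(3) = 16.5 cm/s
Δv = 56 cm/s, so v(10) = -2 + (56) = 54 cm/s.

54 cm/s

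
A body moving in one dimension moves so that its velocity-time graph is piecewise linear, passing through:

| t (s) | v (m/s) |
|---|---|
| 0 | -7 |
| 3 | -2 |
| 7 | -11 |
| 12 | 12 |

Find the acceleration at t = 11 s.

4.6 m/s²

Acceleration is the slope of the v-t graph on 7–12 s: (12 − -11)/(12 − 7) = 4.6 m/s².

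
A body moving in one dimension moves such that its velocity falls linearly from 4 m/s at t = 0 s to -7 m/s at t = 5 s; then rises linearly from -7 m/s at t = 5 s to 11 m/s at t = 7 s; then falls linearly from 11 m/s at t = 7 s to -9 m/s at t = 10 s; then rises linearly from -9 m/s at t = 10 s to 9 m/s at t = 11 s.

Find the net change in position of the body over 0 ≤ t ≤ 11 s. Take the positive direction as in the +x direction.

Net displacement equals the area under the velocity-time graph (areas below the axis count negative).
0–5 s: ½(4 + -7)(5) = -7.5 m
5–7 s: ½(-7 + 11)(2) = 4 m
7–10 s: ½(11 + -9)(3) = 3 m
10–11 s: ½(-9 + 9)(1) = 0 m
Net displacement = -0.5 m

-0.5 m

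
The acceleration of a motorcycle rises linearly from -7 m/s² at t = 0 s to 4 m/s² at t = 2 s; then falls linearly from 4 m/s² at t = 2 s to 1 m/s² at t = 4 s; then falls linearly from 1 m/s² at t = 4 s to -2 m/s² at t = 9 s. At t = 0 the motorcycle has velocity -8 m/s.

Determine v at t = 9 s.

Δv equals the area under the a-t graph; then v = v₀ + Δv.
0–2 s: ½(-7 + 4)(2) = -3 m/s
2–4 s: ½(4 + 1)(2) = 5 m/s
4–9 s: ½(1 + -2)(5) = -2.5 m/s
Δv = -0.5 m/s, so v(9) = -8 + (-0.5) = -8.5 m/s.

-8.5 m/s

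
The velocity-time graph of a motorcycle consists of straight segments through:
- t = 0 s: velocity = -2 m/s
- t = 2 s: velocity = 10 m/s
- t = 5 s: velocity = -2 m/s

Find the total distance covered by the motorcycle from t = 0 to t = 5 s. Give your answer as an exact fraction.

65/3 m

Total distance travelled is ∫|v| dt — sum the magnitudes of each area piece.
0–2 s: v = 0 at t = 1/3 s; triangle areas 1/3 + 25/3 = 26/3 m
2–5 s: v = 0 at t = 4.5 s; triangle areas 12.5 + 0.5 = 13 m
Total distance = 65/3 m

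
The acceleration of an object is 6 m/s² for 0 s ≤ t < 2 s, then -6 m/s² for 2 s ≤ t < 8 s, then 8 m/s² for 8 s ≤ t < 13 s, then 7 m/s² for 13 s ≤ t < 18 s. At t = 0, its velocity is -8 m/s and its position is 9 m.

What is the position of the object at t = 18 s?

On each constant-a segment, Δv = aΔt and Δx = v₀Δt + ½aΔt²; chain segment to segment.
0–2 s: v starts -8 m/s; Δx = -8·2 + ½·6·2² = -4 m; v ends 4 m/s.
2–8 s: v starts 4 m/s; Δx = 4·6 + ½·-6·6² = -84 m; v ends -32 m/s.
8–13 s: v starts -32 m/s; Δx = -32·5 + ½·8·5² = -60 m; v ends 8 m/s.
13–18 s: v starts 8 m/s; Δx = 8·5 + ½·7·5² = 127.5 m; v ends 43 m/s.
x(18) = 9 + Σ Δx = -11.5 m.

-11.5 m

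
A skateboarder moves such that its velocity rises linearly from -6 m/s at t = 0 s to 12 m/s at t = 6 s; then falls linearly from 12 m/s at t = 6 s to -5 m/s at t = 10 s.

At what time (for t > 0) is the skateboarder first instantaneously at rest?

t = 2 s

v changes sign on 0–6 s (from -6 to 12); the graph is linear there, so v = 0 at t = 0 + (6)·(6 − 0)/(12 − -6) = 2 s.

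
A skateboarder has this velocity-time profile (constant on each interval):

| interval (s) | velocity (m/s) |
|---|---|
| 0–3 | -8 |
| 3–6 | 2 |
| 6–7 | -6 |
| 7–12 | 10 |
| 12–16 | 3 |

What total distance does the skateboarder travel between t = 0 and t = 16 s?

98 m

Distance (not displacement) is the total path length: add the absolute areas under v-t.
0–3 s: |-8| × 3 = 24 m
3–6 s: |2| × 3 = 6 m
6–7 s: |-6| × 1 = 6 m
7–12 s: |10| × 5 = 50 m
12–16 s: |3| × 4 = 12 m
Total distance = 98 m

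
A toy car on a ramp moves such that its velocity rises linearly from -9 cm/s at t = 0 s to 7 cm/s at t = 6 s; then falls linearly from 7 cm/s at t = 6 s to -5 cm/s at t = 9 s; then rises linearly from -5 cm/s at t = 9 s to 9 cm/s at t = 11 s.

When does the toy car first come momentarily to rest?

v changes sign on 0–6 s (from -9 to 7); the graph is linear there, so v = 0 at t = 0 + (9)·(6 − 0)/(7 − -9) = 3.375 s.

t = 3.375 s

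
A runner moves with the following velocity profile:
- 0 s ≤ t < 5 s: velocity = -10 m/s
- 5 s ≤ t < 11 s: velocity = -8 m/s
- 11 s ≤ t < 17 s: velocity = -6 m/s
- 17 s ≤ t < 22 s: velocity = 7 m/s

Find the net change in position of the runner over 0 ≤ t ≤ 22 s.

Displacement is the signed area under the v-t curve.
0–5 s: -10 × 5 = -50 m
5–11 s: -8 × 6 = -48 m
11–17 s: -6 × 6 = -36 m
17–22 s: 7 × 5 = 35 m
Net displacement = -99 m

-99 m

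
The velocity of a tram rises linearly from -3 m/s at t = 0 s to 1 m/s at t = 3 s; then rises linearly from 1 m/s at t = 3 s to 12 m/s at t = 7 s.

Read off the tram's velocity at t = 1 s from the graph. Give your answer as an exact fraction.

-5/3 m/s

On 0–3 s the graph is linear from -3 to 1 m/s: v(1) = -3 + (1 − -3)·(1 − 0)/(3 − 0) = -5/3 m/s.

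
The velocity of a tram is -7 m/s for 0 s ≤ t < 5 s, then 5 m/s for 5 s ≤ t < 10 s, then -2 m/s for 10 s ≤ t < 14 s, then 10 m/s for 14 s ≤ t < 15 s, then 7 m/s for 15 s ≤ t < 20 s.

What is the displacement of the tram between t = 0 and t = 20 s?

Displacement is the signed area under the v-t curve.
0–5 s: -7 × 5 = -35 m
5–10 s: 5 × 5 = 25 m
10–14 s: -2 × 4 = -8 m
14–15 s: 10 × 1 = 10 m
15–20 s: 7 × 5 = 35 m
Net displacement = 27 m

27 m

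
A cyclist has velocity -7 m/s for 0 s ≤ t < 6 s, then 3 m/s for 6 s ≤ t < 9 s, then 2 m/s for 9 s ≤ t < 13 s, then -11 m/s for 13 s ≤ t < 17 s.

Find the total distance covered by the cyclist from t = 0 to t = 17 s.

Distance (not displacement) is the total path length: add the absolute areas under v-t.
0–6 s: |-7| × 6 = 42 m
6–9 s: |3| × 3 = 9 m
9–13 s: |2| × 4 = 8 m
13–17 s: |-11| × 4 = 44 m
Total distance = 103 m

103 m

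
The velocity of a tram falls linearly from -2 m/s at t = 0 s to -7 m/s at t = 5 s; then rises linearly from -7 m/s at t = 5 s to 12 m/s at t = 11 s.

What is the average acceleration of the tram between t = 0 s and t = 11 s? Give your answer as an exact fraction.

Average acceleration = Δv/Δt = (12 − -2)/(11 − 0) = 14/11 m/s².

14/11 m/s²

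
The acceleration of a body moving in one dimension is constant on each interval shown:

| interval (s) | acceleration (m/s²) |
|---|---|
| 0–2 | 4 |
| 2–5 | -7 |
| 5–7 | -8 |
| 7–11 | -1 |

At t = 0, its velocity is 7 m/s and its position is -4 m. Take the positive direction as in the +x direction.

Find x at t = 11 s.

On each constant-a segment, Δv = aΔt and Δx = v₀Δt + ½aΔt²; chain segment to segment.
0–2 s: v starts 7 m/s; Δx = 7·2 + ½·4·2² = 22 m; v ends 15 m/s.
2–5 s: v starts 15 m/s; Δx = 15·3 + ½·-7·3² = 13.5 m; v ends -6 m/s.
5–7 s: v starts -6 m/s; Δx = -6·2 + ½·-8·2² = -28 m; v ends -22 m/s.
7–11 s: v starts -22 m/s; Δx = -22·4 + ½·-1·4² = -96 m; v ends -26 m/s.
x(11) = -4 + Σ Δx = -92.5 m.

-92.5 m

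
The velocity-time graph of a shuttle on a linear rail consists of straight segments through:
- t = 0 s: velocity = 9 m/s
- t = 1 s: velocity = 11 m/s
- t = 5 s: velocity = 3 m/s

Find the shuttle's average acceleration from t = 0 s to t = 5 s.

Average acceleration = Δv/Δt = (3 − 9)/(5 − 0) = -1.2 m/s².

-1.2 m/s²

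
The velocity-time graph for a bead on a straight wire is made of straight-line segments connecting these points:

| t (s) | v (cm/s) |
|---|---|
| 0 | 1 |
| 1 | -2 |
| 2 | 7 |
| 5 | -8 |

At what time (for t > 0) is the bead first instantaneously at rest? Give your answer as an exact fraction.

v changes sign on 0–1 s (from 1 to -2); the graph is linear there, so v = 0 at t = 0 + (-1)·(1 − 0)/(-2 − 1) = 1/3 s.

t = 1/3 s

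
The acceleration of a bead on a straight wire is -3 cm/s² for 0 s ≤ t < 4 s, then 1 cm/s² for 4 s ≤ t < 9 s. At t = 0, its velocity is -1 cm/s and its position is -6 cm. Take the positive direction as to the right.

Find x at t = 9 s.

-86.5 cm

On each constant-a segment, Δv = aΔt and Δx = v₀Δt + ½aΔt²; chain segment to segment.
0–4 s: v starts -1 cm/s; Δx = -1·4 + ½·-3·4² = -28 cm; v ends -13 cm/s.
4–9 s: v starts -13 cm/s; Δx = -13·5 + ½·1·5² = -52.5 cm; v ends -8 cm/s.
x(9) = -6 + Σ Δx = -86.5 cm.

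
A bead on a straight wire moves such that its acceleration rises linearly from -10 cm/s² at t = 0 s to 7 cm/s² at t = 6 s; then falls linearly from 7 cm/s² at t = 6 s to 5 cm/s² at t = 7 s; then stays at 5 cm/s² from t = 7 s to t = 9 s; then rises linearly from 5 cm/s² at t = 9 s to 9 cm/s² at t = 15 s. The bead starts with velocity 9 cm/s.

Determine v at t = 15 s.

58 cm/s

Δv equals the area under the a-t graph; then v = v₀ + Δv.
0–6 s: ½(-10 + 7)(6) = -9 cm/s
6–7 s: ½(7 + 5)(1) = 6 cm/s
7–9 s: 5 × 2 = 10 cm/s
9–15 s: ½(5 + 9)(6) = 42 cm/s
Δv = 49 cm/s, so v(15) = 9 + (49) = 58 cm/s.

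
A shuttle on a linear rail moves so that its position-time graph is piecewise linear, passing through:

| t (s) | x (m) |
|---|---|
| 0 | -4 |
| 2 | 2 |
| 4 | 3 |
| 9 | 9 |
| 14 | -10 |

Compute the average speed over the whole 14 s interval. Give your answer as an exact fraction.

Average speed = (total path length)/(elapsed time); on a piecewise-linear x-t graph the path length is Σ|Δx|.
0–2 s: |Δx| = |2 − -4| = 6 m
2–4 s: |Δx| = |3 − 2| = 1 m
4–9 s: |Δx| = |9 − 3| = 6 m
9–14 s: |Δx| = |-10 − 9| = 19 m
Total path = 32 m; average speed = 32/14 = 16/7 m/s.

16/7 m/s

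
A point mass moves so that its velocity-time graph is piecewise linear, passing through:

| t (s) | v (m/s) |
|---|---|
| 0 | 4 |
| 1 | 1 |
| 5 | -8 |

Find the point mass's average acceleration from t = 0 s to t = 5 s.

-2.4 m/s²

Average acceleration = Δv/Δt = (-8 − 4)/(5 − 0) = -2.4 m/s².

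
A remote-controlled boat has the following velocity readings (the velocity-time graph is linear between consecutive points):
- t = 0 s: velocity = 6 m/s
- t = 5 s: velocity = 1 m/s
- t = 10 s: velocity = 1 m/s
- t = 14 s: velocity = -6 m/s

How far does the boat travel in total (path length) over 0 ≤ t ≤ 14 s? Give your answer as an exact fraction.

463/14 m

Total distance travelled is ∫|v| dt — sum the magnitudes of each area piece.
0–5 s: |½(6 + 1)(5)| = 17.5 m
5–10 s: |1| × 5 = 5 m
10–14 s: v = 0 at t = 74/7 s; triangle areas 2/7 + 72/7 = 74/7 m
Total distance = 463/14 m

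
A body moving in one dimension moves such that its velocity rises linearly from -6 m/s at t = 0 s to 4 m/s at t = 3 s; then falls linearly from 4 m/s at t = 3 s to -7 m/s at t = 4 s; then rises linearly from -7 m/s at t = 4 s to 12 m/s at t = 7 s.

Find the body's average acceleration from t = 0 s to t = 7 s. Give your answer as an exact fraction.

18/7 m/s²

Average acceleration = Δv/Δt = (12 − -6)/(7 − 0) = 18/7 m/s².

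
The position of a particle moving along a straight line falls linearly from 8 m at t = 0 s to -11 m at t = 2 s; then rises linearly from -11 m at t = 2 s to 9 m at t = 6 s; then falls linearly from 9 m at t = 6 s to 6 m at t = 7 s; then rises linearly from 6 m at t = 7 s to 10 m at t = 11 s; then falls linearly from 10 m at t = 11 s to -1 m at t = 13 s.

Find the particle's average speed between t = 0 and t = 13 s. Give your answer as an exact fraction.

57/13 m/s

Average speed = (total path length)/(elapsed time); on a piecewise-linear x-t graph the path length is Σ|Δx|.
0–2 s: |Δx| = |-11 − 8| = 19 m
2–6 s: |Δx| = |9 − -11| = 20 m
6–7 s: |Δx| = |6 − 9| = 3 m
7–11 s: |Δx| = |10 − 6| = 4 m
11–13 s: |Δx| = |-1 − 10| = 11 m
Total path = 57 m; average speed = 57/13 = 57/13 m/s.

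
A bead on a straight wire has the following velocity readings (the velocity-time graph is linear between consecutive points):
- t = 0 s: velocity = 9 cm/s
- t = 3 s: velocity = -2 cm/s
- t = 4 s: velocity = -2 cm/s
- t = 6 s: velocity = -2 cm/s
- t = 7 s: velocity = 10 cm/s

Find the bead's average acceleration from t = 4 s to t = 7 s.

Average acceleration = Δv/Δt = (10 − -2)/(7 − 4) = 4 cm/s².

4 cm/s²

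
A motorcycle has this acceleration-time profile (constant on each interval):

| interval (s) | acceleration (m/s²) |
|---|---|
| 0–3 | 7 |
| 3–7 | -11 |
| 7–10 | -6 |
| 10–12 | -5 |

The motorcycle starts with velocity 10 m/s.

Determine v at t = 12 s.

Δv equals the area under the a-t graph; then v = v₀ + Δv.
0–3 s: 7 × 3 = 21 m/s
3–7 s: -11 × 4 = -44 m/s
7–10 s: -6 × 3 = -18 m/s
10–12 s: -5 × 2 = -10 m/s
Δv = -51 m/s, so v(12) = 10 + (-51) = -41 m/s.

-41 m/s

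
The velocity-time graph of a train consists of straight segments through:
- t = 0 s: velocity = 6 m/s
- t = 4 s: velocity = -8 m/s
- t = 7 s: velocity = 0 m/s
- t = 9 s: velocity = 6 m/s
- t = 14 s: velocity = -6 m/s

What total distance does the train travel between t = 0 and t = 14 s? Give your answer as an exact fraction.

331/7 m

Total distance travelled is ∫|v| dt — sum the magnitudes of each area piece.
0–4 s: v = 0 at t = 12/7 s; triangle areas 36/7 + 64/7 = 100/7 m
4–7 s: |½(-8 + 0)(3)| = 12 m
7–9 s: |½(0 + 6)(2)| = 6 m
9–14 s: v = 0 at t = 11.5 s; triangle areas 7.5 + 7.5 = 15 m
Total distance = 331/7 m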